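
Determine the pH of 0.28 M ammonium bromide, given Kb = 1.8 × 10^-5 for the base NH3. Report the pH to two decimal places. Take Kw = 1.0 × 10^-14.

pH = 4.90

NH4+ is the conjugate acid of the weak base NH3.
Ka = Kw/Kb = 1.0×10^-14 / 1.8 × 10^-5 = 5.56 × 10^-10
From the ICE table, Ka = x²/(0.28 − x) = 5.56 × 10^-10.
Since Ka ≪ C₀, x ≈ √(Ka·C₀) = 1.25 × 10^-5 M.
pH = −log[H+] = −log(1.25 × 10^-5) = 4.90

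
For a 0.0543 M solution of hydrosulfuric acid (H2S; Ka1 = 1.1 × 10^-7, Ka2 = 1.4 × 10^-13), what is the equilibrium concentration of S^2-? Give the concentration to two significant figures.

First ionization gives [H+] ≈ [HS-] = 7.73 × 10^-5 M.
Second step: Ka2 = [H+][S^2-]/[HS-] ≈ [S^2-] (since [H+] ≈ [HS-]).
So [S^2-] ≈ Ka2.

1.4 × 10^-13 M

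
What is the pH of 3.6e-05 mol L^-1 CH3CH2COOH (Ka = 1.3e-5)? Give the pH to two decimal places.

pH = 4.79

CH3CH2COOH ⇌ CH3CH2COO- + H+
From the ICE table, Ka = [H+]²/(3.6e-05 − [H+]) = 1.3 × 10^-5.
Here C₀/Ka ≈ 2.77, so the small-[H+] approximation fails. Use the quadratic:
[H+] = (−Ka + √(Ka² + 4·Ka·C₀))/2 = 1.61 × 10^-5 M
pH = −log[H+] = −log(1.61 × 10^-5) = 4.79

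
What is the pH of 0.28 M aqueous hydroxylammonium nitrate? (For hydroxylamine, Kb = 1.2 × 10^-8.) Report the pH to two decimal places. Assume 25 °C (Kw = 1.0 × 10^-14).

pH = 3.32

NH3OH+ is the conjugate acid of the weak base NH2OH.
Ka = Kw/Kb = 1.0×10^-14 / 1.2 × 10^-8 = 8.33 × 10^-7
Ka = [H+]²/(0.28 − [H+]) = 8.33 × 10^-7
Assume [H+] ≪ 0.28: [H+] ≈ √(8.33 × 10^-7 × 0.28) = 4.83 × 10^-4 M
pH = −log(4.83 × 10^-4) = 3.32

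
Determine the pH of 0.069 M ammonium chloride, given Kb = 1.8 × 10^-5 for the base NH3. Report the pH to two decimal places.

NH4+ is the conjugate acid of the weak base NH3.
Ka = Kw/Kb = 1.0×10^-14 / 1.8 × 10^-5 = 5.56 × 10^-10
Ka = x²/(0.069 − x) = 5.56 × 10^-10
Since Ka ≪ C₀, x ≈ √(Ka·C₀) = 6.19 × 10^-6 M.
(x/C₀ = 0.009% < 5%, so the approximation holds.)
pH = −log(6.19 × 10^-6) = 5.21

pH = 5.21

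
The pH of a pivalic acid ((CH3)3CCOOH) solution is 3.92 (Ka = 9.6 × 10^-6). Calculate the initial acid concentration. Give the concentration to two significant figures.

[H+] = 10^(-3.92) = 1.20 × 10^-4 M = x
Ka = x²/(C₀ − x) ⇒ C₀ = x + x²/Ka
C₀ = 1.20 × 10^-4 + (1.20 × 10^-4)²/(9.6 × 10^-6) = 1.62 × 10^-3 M

C₀ = 1.6 × 10^-3 M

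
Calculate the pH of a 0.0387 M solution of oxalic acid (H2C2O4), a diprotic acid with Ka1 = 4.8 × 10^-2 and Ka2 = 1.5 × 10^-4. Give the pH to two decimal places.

Ka1 ≫ Ka2, so treat the first dissociation as the only significant source of H+.
Ka1 = x²/(0.0387 − x) = 4.8 × 10^-2
Solving the quadratic: x = (−Ka1 + √(Ka1² + 4·Ka1·C₀))/2 = 2.53 × 10^-2 M
pH = −log(2.53 × 10^-2) = 1.60

pH = 1.60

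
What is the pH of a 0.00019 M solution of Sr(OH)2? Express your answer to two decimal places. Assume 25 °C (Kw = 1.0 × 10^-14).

Sr(OH)2 is a strong base (each formula unit releases 2 OH-); [OH-] = 0.00038 M.
pOH = -log(0.00038) = 3.42
pH = 14.00 - 3.42 = 10.58

pH = 10.58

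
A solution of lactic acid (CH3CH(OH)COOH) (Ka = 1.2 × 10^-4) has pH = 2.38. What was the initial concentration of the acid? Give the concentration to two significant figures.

[H+] = 10^(-2.38) = 4.17 × 10^-3 M = x
Ka = x²/(C₀ − x) ⇒ C₀ = x + x²/Ka
C₀ = 4.17 × 10^-3 + (4.17 × 10^-3)²/(1.2 × 10^-4) = 1.49 × 10^-1 M

C₀ = 1.5 × 10^-1 M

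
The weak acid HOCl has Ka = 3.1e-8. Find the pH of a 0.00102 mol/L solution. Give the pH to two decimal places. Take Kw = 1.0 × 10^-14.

HOCl ⇌ OCl- + H+
Let x = [H+] at equilibrium. Ka = x²/(0.00102 − x).
Assume x ≪ 0.00102: x ≈ √(3.1 × 10^-8 × 0.00102) = 5.62 × 10^-6 M
Check: 0.55% ionized — well under 5%, approximation valid.
pH = −log(5.62 × 10^-6) = 5.25

pH = 5.25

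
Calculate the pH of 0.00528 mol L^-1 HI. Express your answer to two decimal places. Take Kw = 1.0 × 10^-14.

HI is a strong acid and dissociates completely, so [H+] = 0.00528 M.
pH = -log(0.00528) = 2.28

pH = 2.28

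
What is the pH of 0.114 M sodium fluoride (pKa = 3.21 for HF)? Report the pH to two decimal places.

F- is the conjugate base of the weak acid HF.
Ka = 10^(−3.21) = 6.17 × 10^-4
Kb = Kw/Ka = 1.0×10^-14 / 6.17 × 10^-4 = 1.62 × 10^-11
Let x = [OH-] at equilibrium. Kb = x²/(0.114 − x).
Neglecting x in the denominator: x = √(1.62 × 10^-11 × 0.114) = 1.36 × 10^-6 M
pOH = −log(1.36 × 10^-6) = 5.87; pH = 14.00 − 5.87 = 8.13

pH = 8.13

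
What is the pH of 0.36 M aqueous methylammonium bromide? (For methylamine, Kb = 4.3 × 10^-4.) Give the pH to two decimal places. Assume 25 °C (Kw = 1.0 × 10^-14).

pH = 5.54

CH3NH3+ is the conjugate acid of the weak base CH3NH2.
Ka = Kw/Kb = 1.0×10^-14 / 4.3 × 10^-4 = 2.33 × 10^-11
Ka = x²/(0.36 − x) = 2.33 × 10^-11
Since Ka ≪ C₀, x ≈ √(Ka·C₀) = 2.90 × 10^-6 M.
(x/C₀ = 0.0008% < 5%, so the approximation holds.)
pH = −log(2.90 × 10^-6) = 5.54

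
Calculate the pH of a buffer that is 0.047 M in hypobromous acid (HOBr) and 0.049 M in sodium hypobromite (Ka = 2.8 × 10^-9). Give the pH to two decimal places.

pH = 8.57

pKa = −log(2.8 × 10^-9) = 8.553
pH = pKa + log([A⁻]/[HA]) = 8.553 + log(0.049/0.047)
pH = 8.553 + (+0.018) = 8.57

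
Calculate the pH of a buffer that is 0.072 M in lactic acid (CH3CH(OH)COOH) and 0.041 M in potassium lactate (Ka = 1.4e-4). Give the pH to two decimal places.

pH = 3.61

pKa = −log(1.4 × 10^-4) = 3.854
pH = pKa + log([A⁻]/[HA]) = 3.854 + log(0.041/0.072)
pH = 3.854 + (-0.245) = 3.61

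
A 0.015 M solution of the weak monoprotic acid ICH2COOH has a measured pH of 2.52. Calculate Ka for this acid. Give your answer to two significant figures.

Ka = 7.6 × 10^-4

[H+] = 10^(-2.52) = 3.02 × 10^-3 M
At equilibrium [HA] = 0.015 − 3.02 × 10^-3 = 1.20 × 10^-2 M
Ka = [H+][A-]/[HA] = (3.02 × 10^-3)² / 1.20 × 10^-2 = 7.6 × 10^-4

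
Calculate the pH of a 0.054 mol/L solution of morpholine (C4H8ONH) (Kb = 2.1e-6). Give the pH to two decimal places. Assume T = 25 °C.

C4H8ONH + H2O ⇌ C4H8ONH2+ + OH-
Kb = x²/(0.054 − x) = 2.1 × 10^-6
Assume x ≪ 0.054: x ≈ √(2.1 × 10^-6 × 0.054) = 3.37 × 10^-4 M
(x/C₀ = 0.62% < 5%, so the approximation holds.)
pOH = 3.47, so pH = 14.00 − pOH = 10.53

pH = 10.53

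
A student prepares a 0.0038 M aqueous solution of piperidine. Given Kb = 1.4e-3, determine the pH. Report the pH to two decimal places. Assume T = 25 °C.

pH = 11.23

C5H10NH + H2O ⇌ C5H10NH2+ + OH-
From the ICE table, Kb = [OH-]²/(0.0038 − [OH-]) = 1.4 × 10^-3.
[OH-] is not negligible relative to C₀; solve [OH-]² + 0.0014·[OH-] − 5.32e-06 = 0.
[OH-] = [−0.0014 + √(0.0014² + 2.13e-05)]/2 = 1.71 × 10^-3 M
pOH = −log(1.71 × 10^-3) = 2.77; pH = 14.00 − 2.77 = 11.23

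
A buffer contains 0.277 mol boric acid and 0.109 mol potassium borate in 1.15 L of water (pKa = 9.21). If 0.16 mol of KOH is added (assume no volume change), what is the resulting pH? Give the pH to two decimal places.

pH = 9.57

OH- converts B(OH)3 to B(OH)4-: B(OH)3 → 0.117 mol, B(OH)4- → 0.269 mol.
pH = pKa + log(n_B(OH)4-/n_B(OH)3) = 9.21 + log(0.269/0.117) = 9.21 + (+0.362)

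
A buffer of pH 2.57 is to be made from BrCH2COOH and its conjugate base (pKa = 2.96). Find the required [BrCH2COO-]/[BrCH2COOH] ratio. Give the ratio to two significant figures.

ratio = 0.41

pH = pKa + log(r) ⇒ log(r) = 2.57 − 2.96 = -0.39
r = [BrCH2COO-]/[BrCH2COOH] = 10^(-0.39) = 0.407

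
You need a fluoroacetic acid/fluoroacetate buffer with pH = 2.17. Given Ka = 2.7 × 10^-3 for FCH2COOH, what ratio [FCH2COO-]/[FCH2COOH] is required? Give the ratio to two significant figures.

pKa = -log(2.7 × 10^-3) = 2.569
pH = pKa + log(r) ⇒ log(r) = 2.17 − 2.569 = -0.399
r = [FCH2COO-]/[FCH2COOH] = 10^(-0.399) = 0.399

ratio = 0.40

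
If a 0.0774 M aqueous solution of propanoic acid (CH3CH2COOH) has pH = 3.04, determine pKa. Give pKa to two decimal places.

pKa = 4.96

[H+] = 10^(-3.04) = 9.12 × 10^-4 M
At equilibrium [HA] = 0.0774 − 9.12 × 10^-4 = 7.65 × 10^-2 M
Ka = [H+][A-]/[HA] = (9.12 × 10^-4)² / 7.65 × 10^-2 = 1.09 × 10^-5
pKa = -log(1.09 × 10^-5) = 4.96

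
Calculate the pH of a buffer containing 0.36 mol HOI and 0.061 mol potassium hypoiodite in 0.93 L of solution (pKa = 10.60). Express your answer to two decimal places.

pH = 9.83

pH = pKa + log([A⁻]/[HA]) = 10.60 + log(0.061/0.36)
pH = 10.60 + (-0.771) = 9.83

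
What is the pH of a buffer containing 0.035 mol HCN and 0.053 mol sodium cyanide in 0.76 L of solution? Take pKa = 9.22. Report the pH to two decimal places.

pH = 9.40

Using pH = pKa + log([base]/[acid]) with [base]/[acid] = 0.053/0.035:
pH = 9.22 + (+0.180) = 9.40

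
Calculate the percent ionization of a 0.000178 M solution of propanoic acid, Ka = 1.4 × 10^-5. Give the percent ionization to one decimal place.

CH3CH2COOH ⇌ CH3CH2COO- + H+; let x = [H+] at equilibrium.
Ka = x²/(C₀ − x); solving the quadratic gives x = 4.34 × 10^-5 M.
Fraction ionized = 4.34 × 10^-5 / 0.000178 = 0.2438 → 24.4%

24.4%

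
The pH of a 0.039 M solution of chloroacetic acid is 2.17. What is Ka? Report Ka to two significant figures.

[H+] = 10^(-2.17) = 6.76 × 10^-3 M
At equilibrium [HA] = 0.039 − 6.76 × 10^-3 = 3.22 × 10^-2 M
Ka = [H+][A-]/[HA] = (6.76 × 10^-3)² / 3.22 × 10^-2 = 1.4 × 10^-3

Ka = 1.4 × 10^-3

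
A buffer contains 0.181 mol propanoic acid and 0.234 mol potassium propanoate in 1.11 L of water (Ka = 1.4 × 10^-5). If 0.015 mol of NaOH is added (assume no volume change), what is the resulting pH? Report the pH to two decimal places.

OH- converts CH3CH2COOH to CH3CH2COO-: CH3CH2COOH → 0.166 mol, CH3CH2COO- → 0.249 mol.
pKa = −log(1.4 × 10^-5) = 4.854
Henderson–Hasselbalch with mole ratio 0.249/0.166: pH = 4.854 + (+0.176)

pH = 5.03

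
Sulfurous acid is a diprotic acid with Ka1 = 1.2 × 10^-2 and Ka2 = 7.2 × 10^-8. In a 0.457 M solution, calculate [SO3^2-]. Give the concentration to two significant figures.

First ionization gives [H+] ≈ [HSO3-] = 6.83 × 10^-2 M.
Second step: Ka2 = [H+][SO3^2-]/[HSO3-] ≈ [SO3^2-] (since [H+] ≈ [HSO3-]).
So [SO3^2-] ≈ Ka2.

7.2 × 10^-8 M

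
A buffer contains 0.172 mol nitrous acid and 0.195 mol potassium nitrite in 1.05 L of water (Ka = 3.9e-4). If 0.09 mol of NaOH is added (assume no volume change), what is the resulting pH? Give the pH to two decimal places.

pH = 3.95

After neutralization: n(HNO2) = 0.082 mol, n(NO2-) = 0.285 mol.
pKa = −log(3.9 × 10^-4) = 3.409
pH = pKa + log([A⁻]/[HA]) = 3.409 + log(0.285/0.082) = 3.409 +0.541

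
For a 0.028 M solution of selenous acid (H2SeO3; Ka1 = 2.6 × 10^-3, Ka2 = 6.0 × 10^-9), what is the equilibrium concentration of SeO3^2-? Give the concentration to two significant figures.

First ionization gives [H+] ≈ [HSeO3-] = 7.33 × 10^-3 M.
Second step: Ka2 = [H+][SeO3^2-]/[HSeO3-] ≈ [SeO3^2-] (since [H+] ≈ [HSeO3-]).
So [SeO3^2-] ≈ Ka2.

6.0 × 10^-9 M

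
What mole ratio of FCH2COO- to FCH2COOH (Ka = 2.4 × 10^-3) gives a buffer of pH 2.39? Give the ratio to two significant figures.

pKa = -log(2.4 × 10^-3) = 2.620
pH = pKa + log(r) ⇒ log(r) = 2.39 − 2.620 = -0.230
r = [FCH2COO-]/[FCH2COOH] = 10^(-0.230) = 0.589

ratio = 0.59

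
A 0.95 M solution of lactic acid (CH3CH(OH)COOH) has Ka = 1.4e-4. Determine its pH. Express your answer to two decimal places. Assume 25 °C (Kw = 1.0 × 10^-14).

pH = 1.94

CH3CH(OH)COOH ⇌ CH3CH(OH)COO- + H+
From the ICE table, Ka = x²/(0.95 − x) = 1.4 × 10^-4.
Since Ka ≪ C₀, x ≈ √(Ka·C₀) = 1.15 × 10^-2 M.
pH = −log[H+] = −log(1.15 × 10^-2) = 1.94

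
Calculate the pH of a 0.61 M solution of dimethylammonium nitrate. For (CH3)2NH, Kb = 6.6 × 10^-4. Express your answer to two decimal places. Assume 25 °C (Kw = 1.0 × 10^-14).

(CH3)2NH2+ is the conjugate acid of the weak base (CH3)2NH.
Ka = Kw/Kb = 1.0×10^-14 / 6.6 × 10^-4 = 1.52 × 10^-11
Let x = [H+] at equilibrium. Ka = x²/(0.61 − x).
Since Ka ≪ C₀, x ≈ √(Ka·C₀) = 3.04 × 10^-6 M.
pH = −log(3.04 × 10^-6) = 5.52

pH = 5.52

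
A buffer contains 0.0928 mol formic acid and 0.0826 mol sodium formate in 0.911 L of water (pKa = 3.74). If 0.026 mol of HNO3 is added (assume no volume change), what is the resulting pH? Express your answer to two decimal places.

Added H+ converts HCOO- to HCOOH: HCOOH → 0.119 mol, HCOO- → 0.0566 mol.
pH = pKa + log([A⁻]/[HA]) = 3.74 + log(0.0566/0.119) = 3.74 -0.323

pH = 3.42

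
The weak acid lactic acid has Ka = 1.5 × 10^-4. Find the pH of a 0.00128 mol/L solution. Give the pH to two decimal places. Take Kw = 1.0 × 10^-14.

CH3CH(OH)COOH ⇌ CH3CH(OH)COO- + H+
Ka = [H+]²/(0.00128 − [H+]) = 1.5 × 10^-4
The 5% rule fails; solving [H+]² + Ka·[H+] − Ka·C₀ = 0 exactly:
[H+] = [−0.00015 + √(0.00015² + 7.68e-07)]/2 = 3.70 × 10^-4 M
pH = −log(3.70 × 10^-4) = 3.43

pH = 3.43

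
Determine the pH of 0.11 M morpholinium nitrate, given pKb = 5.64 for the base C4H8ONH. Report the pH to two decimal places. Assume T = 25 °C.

pH = 4.66

C4H8ONH2+ is the conjugate acid of the weak base C4H8ONH.
Kb = 10^(−5.64) = 2.29 × 10^-6
Ka = Kw/Kb = 1.0×10^-14 / 2.29 × 10^-6 = 4.37 × 10^-9
From the ICE table, Ka = [H+]²/(0.11 − [H+]) = 4.37 × 10^-9.
Neglecting [H+] in the denominator: [H+] = √(4.37 × 10^-9 × 0.11) = 2.19 × 10^-5 M
pH = −log(2.19 × 10^-5) = 4.66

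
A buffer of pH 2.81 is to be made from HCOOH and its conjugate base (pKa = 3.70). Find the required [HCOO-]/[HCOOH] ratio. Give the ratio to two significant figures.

pH = pKa + log(r) ⇒ log(r) = 2.81 − 3.70 = -0.89
r = [HCOO-]/[HCOOH] = 10^(-0.89) = 0.129

ratio = 0.13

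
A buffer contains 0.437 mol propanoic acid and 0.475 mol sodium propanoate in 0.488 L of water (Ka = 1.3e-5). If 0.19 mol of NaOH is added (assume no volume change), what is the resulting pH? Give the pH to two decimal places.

OH- converts CH3CH2COOH to CH3CH2COO-: CH3CH2COOH → 0.247 mol, CH3CH2COO- → 0.665 mol.
pKa = −log(1.3 × 10^-5) = 4.886
pH = pKa + log(n_CH3CH2COO-/n_CH3CH2COOH) = 4.886 + log(0.665/0.247) = 4.886 + (+0.430)

pH = 5.32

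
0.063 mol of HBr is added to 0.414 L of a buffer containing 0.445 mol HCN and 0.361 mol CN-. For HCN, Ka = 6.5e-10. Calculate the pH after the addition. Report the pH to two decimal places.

pH = 8.96

After neutralization: n(HCN) = 0.508 mol, n(CN-) = 0.298 mol.
pKa = −log(6.5 × 10^-10) = 9.187
pH = pKa + log([A⁻]/[HA]) = 9.187 + log(0.298/0.508) = 9.187 -0.232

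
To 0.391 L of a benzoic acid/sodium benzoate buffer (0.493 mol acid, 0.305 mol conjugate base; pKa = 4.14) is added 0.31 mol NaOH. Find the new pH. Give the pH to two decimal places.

pH = 4.67

After neutralization: n(C6H5COOH) = 0.183 mol, n(C6H5COO-) = 0.615 mol.
Henderson–Hasselbalch with mole ratio 0.615/0.183: pH = 4.14 + (+0.526)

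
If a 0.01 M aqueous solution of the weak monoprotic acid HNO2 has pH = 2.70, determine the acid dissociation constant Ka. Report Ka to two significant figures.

[H+] = 10^(-2.70) = 2.00 × 10^-3 M
At equilibrium [HA] = 0.01 − 2.00 × 10^-3 = 8.00 × 10^-3 M
Ka = [H+][A-]/[HA] = (2.00 × 10^-3)² / 8.00 × 10^-3 = 5.0 × 10^-4

Ka = 5.0 × 10^-4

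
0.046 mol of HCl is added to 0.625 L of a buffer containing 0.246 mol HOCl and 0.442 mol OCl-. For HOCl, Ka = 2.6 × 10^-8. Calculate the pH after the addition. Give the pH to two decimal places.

Added H+ converts OCl- to HOCl: HOCl → 0.292 mol, OCl- → 0.396 mol.
pKa = −log(2.6 × 10^-8) = 7.585
Henderson–Hasselbalch with mole ratio 0.396/0.292: pH = 7.585 + (+0.132)

pH = 7.72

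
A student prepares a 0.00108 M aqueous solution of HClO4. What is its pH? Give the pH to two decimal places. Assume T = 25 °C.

HClO4 is a strong acid and dissociates completely, so [H+] = 0.00108 M.
pH = -log(0.00108) = 2.97

pH = 2.97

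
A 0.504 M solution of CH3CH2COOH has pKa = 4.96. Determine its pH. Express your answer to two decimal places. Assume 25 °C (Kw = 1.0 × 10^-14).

pH = 2.63

CH3CH2COOH ⇌ CH3CH2COO- + H+
Ka = 10^(−4.96) = 1.10 × 10^-5
Ka = x²/(0.504 − x) = 1.10 × 10^-5
Assume x ≪ 0.504: x ≈ √(1.10 × 10^-5 × 0.504) = 2.35 × 10^-3 M
pH = −log(2.35 × 10^-3) = 2.63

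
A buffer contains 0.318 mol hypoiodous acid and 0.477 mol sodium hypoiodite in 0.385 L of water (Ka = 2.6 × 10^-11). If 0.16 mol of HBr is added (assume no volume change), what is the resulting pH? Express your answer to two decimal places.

pH = 10.41

After neutralization: n(HOI) = 0.478 mol, n(OI-) = 0.317 mol.
pKa = −log(2.6 × 10^-11) = 10.585
Henderson–Hasselbalch with mole ratio 0.317/0.478: pH = 10.585 + (-0.178)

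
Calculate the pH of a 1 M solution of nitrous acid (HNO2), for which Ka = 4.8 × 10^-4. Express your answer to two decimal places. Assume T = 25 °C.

HNO2 ⇌ NO2- + H+
Ka = [H+]²/(1 − [H+]) = 4.8 × 10^-4
Assume [H+] ≪ 1: [H+] ≈ √(4.8 × 10^-4 × 1) = 2.19 × 10^-2 M
([H+]/C₀ = 2.2% < 5%, so the approximation holds.)
pH = −log(2.19 × 10^-2) = 1.66

pH = 1.66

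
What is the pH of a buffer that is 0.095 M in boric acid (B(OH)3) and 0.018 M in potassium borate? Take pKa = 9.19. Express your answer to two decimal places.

pH = pKa + log([A⁻]/[HA]) = 9.19 + log(0.018/0.095)
pH = 9.19 + (-0.722) = 8.47

pH = 8.47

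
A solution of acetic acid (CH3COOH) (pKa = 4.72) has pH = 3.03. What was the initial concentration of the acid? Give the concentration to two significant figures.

[H+] = 10^(-3.03) = 9.33 × 10^-4 M = x
Ka = 10^(−4.72) = 1.91 × 10^-5
Ka = x²/(C₀ − x) ⇒ C₀ = x + x²/Ka
C₀ = 9.33 × 10^-4 + (9.33 × 10^-4)²/(1.91 × 10^-5) = 4.65 × 10^-2 M

C₀ = 4.7 × 10^-2 M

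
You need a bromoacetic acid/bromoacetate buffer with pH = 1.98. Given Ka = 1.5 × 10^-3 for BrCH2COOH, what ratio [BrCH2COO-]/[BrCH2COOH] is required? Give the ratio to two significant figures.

ratio = 0.14

pKa = -log(1.5 × 10^-3) = 2.824
pH = pKa + log(r) ⇒ log(r) = 1.98 − 2.824 = -0.844
r = [BrCH2COO-]/[BrCH2COOH] = 10^(-0.844) = 0.143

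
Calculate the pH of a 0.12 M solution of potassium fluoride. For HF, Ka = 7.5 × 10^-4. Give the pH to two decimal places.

pH = 8.10

F- is the conjugate base of the weak acid HF.
Kb = Kw/Ka = 1.0×10^-14 / 7.5 × 10^-4 = 1.33 × 10^-11
From the ICE table, Kb = [OH-]²/(0.12 − [OH-]) = 1.33 × 10^-11.
Since Kb ≪ C₀, [OH-] ≈ √(Kb·C₀) = 1.26 × 10^-6 M.
pOH = −log(1.26 × 10^-6) = 5.90; pH = 14.00 − 5.90 = 8.10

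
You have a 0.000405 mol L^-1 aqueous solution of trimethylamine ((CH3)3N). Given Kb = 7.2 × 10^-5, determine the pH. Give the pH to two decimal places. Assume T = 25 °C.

(CH3)3N + H2O ⇌ (CH3)3NH+ + OH-
Kb = x²/(0.000405 − x) = 7.2 × 10^-5
x is not negligible relative to C₀; solve x² + 7.2e-05·x − 2.92e-08 = 0.
x = [−7.2e-05 + √(7.2e-05² + 1.17e-07)]/2 = 1.39 × 10^-4 M
pOH = 3.86, so pH = 14.00 − pOH = 10.14

pH = 10.14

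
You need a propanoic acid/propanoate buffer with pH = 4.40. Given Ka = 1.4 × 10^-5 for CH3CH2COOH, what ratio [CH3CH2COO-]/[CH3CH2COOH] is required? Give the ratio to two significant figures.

ratio = 0.35

pKa = -log(1.4 × 10^-5) = 4.854
pH = pKa + log(r) ⇒ log(r) = 4.40 − 4.854 = -0.454
r = [CH3CH2COO-]/[CH3CH2COOH] = 10^(-0.454) = 0.352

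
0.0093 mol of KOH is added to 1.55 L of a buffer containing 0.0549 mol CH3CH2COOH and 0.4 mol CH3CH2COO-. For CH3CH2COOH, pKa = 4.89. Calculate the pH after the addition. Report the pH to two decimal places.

OH- converts CH3CH2COOH to CH3CH2COO-: CH3CH2COOH → 0.0456 mol, CH3CH2COO- → 0.409 mol.
pH = pKa + log([A⁻]/[HA]) = 4.89 + log(0.409/0.0456) = 4.89 +0.953

pH = 5.84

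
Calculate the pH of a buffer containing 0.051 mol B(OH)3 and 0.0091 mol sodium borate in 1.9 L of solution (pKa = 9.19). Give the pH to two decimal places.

pH = pKa + log([A⁻]/[HA]) = 9.19 + log(0.0091/0.051)
pH = 9.19 + (-0.749) = 8.44

pH = 8.44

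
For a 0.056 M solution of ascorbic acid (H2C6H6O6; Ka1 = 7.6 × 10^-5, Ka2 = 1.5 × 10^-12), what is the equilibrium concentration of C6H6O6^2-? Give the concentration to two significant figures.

1.5 × 10^-12 M

First ionization gives [H+] ≈ [HC6H6O6-] = 2.06 × 10^-3 M.
Second step: Ka2 = [H+][C6H6O6^2-]/[HC6H6O6-] ≈ [C6H6O6^2-] (since [H+] ≈ [HC6H6O6-]).
So [C6H6O6^2-] ≈ Ka2.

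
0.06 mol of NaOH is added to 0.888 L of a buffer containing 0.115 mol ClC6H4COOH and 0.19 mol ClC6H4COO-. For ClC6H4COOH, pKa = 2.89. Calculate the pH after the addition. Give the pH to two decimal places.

OH- converts ClC6H4COOH to ClC6H4COO-: ClC6H4COOH → 0.055 mol, ClC6H4COO- → 0.25 mol.
Henderson–Hasselbalch with mole ratio 0.25/0.055: pH = 2.89 + (+0.658)

pH = 3.55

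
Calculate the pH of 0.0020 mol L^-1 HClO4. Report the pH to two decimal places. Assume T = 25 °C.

HClO4 is a strong acid and dissociates completely, so [H+] = 0.0020 M.
pH = -log(0.002) = 2.70

pH = 2.70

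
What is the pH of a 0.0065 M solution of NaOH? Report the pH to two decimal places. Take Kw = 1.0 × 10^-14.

pH = 11.81

NaOH is a strong base; [OH-] = 0.0065 M.
pOH = -log(0.0065) = 2.19
pH = 14.00 - 2.19 = 11.81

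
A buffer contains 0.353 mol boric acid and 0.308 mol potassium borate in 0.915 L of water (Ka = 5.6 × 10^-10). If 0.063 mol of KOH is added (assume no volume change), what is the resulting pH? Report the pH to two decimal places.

OH- converts B(OH)3 to B(OH)4-: B(OH)3 → 0.29 mol, B(OH)4- → 0.371 mol.
pKa = −log(5.6 × 10^-10) = 9.252
pH = pKa + log([A⁻]/[HA]) = 9.252 + log(0.371/0.29) = 9.252 +0.107

pH = 9.36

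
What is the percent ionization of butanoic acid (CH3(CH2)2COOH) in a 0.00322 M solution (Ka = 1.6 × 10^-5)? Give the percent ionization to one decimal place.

6.8%

CH3(CH2)2COOH ⇌ CH3(CH2)2COO- + H+; let x = [H+] at equilibrium.
Ka = x²/(C₀ − x); solving the quadratic gives x = 2.19 × 10^-4 M.
Fraction ionized = 2.19 × 10^-4 / 0.00322 = 0.0680 → 6.8%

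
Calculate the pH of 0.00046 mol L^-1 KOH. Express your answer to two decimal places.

KOH is a strong base; [OH-] = 0.00046 M.
pOH = -log(0.00046) = 3.34
pH = 14.00 - 3.34 = 10.66

pH = 10.66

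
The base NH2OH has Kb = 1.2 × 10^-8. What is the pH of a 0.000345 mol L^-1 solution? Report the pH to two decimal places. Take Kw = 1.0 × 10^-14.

pH = 8.31

NH2OH + H2O ⇌ NH3OH+ + OH-
Kb = x²/(0.000345 − x) = 1.2 × 10^-8
Assume x ≪ 0.000345: x ≈ √(1.2 × 10^-8 × 0.000345) = 2.03 × 10^-6 M
(x/C₀ = 0.59% < 5%, so the approximation holds.)
pOH = −log(2.03 × 10^-6) = 5.69; pH = 14.00 − 5.69 = 8.31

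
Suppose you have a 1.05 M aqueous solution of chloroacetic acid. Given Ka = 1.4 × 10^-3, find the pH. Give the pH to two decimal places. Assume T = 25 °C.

ClCH2COOH ⇌ ClCH2COO- + H+
From the ICE table, Ka = x²/(1.05 − x) = 1.4 × 10^-3.
Neglecting x in the denominator: x = √(1.4 × 10^-3 × 1.05) = 3.83 × 10^-2 M
pH = −log(3.83 × 10^-2) = 1.42

pH = 1.42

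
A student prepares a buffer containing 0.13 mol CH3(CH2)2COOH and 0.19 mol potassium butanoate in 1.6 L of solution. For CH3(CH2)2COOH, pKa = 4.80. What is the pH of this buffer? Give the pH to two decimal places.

Henderson–Hasselbalch: pH = pKa + log([CH3(CH2)2COO-]/[CH3(CH2)2COOH]) = 4.80 + log(0.19/0.13)
pH = 4.80 + (+0.165) = 4.96

pH = 4.96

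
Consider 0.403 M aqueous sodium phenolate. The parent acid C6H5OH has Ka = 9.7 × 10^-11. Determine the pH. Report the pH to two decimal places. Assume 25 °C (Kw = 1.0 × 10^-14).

pH = 11.81

C6H5O- is the conjugate base of the weak acid C6H5OH.
Kb = Kw/Ka = 1.0×10^-14 / 9.7 × 10^-11 = 1.03 × 10^-4
From the ICE table, Kb = [OH-]²/(0.403 − [OH-]) = 1.03 × 10^-4.
Neglecting [OH-] in the denominator: [OH-] = √(1.03 × 10^-4 × 0.403) = 6.44 × 10^-3 M
pOH = −log(6.44 × 10^-3) = 2.19; pH = 14.00 − 2.19 = 11.81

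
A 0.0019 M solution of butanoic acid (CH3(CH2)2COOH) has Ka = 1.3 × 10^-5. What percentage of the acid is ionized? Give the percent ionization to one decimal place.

CH3(CH2)2COOH ⇌ CH3(CH2)2COO- + H+; let x = [H+] at equilibrium.
Solve x² + 1.3e-05x − 2.47e-08 = 0 → x = 1.51 × 10^-4 M
% ionization = x/C₀ × 100% = 1.51 × 10^-4/0.0019 × 100% = 7.9%

7.9%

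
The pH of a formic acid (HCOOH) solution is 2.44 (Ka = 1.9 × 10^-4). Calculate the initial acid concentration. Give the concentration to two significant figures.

[H+] = 10^(-2.44) = 3.63 × 10^-3 M = x
Ka = x²/(C₀ − x) ⇒ C₀ = x + x²/Ka
C₀ = 3.63 × 10^-3 + (3.63 × 10^-3)²/(1.9 × 10^-4) = 7.30 × 10^-2 M

C₀ = 7.3 × 10^-2 M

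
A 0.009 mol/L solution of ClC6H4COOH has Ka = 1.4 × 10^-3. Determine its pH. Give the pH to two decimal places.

pH = 2.53

ClC6H4COOH ⇌ ClC6H4COO- + H+
From the ICE table, Ka = [H+]²/(0.009 − [H+]) = 1.4 × 10^-3.
[H+] is not negligible relative to C₀; solve [H+]² + 0.0014·[H+] − 1.26e-05 = 0.
[H+] = (−Ka + √(Ka² + 4·Ka·C₀))/2 = 2.92 × 10^-3 M
pH = −log(2.92 × 10^-3) = 2.53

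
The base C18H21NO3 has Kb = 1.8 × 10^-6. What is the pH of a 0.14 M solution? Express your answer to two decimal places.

C18H21NO3 + H2O ⇌ C18H22NO3+ + OH-
From the ICE table, Kb = x²/(0.14 − x) = 1.8 × 10^-6.
Neglecting x in the denominator: x = √(1.8 × 10^-6 × 0.14) = 5.02 × 10^-4 M
(x/C₀ = 0.36% < 5%, so the approximation holds.)
pOH = −log(5.02 × 10^-4) = 3.30; pH = 14.00 − 3.30 = 10.70

pH = 10.70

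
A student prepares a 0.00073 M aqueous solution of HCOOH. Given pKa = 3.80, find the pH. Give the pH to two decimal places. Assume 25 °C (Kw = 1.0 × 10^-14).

pH = 3.57

HCOOH ⇌ HCOO- + H+
Ka = 10^(−3.80) = 1.58 × 10^-4
Let x = [H+] at equilibrium. Ka = x²/(0.00073 − x).
x is not negligible relative to C₀; solve x² + 0.000158·x − 1.15e-07 = 0.
x = (−Ka + √(Ka² + 4·Ka·C₀))/2 = 2.70 × 10^-4 M
pH = −log[H+] = −log(2.70 × 10^-4) = 3.57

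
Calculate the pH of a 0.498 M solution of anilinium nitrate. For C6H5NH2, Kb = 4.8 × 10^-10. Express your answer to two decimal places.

pH = 2.49

C6H5NH3+ is the conjugate acid of the weak base C6H5NH2.
Ka = Kw/Kb = 1.0×10^-14 / 4.8 × 10^-10 = 2.08 × 10^-5
Ka = [H+]²/(0.498 − [H+]) = 2.08 × 10^-5
Since Ka ≪ C₀, [H+] ≈ √(Ka·C₀) = 3.22 × 10^-3 M.
Check: 0.65% ionized — well under 5%, approximation valid.
pH = −log[H+] = −log(3.22 × 10^-3) = 2.49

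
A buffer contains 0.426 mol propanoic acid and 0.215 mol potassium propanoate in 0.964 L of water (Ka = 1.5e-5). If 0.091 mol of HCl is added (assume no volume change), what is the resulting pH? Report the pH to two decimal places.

pH = 4.20

Added H+ converts CH3CH2COO- to CH3CH2COOH: CH3CH2COOH → 0.517 mol, CH3CH2COO- → 0.124 mol.
pKa = −log(1.5 × 10^-5) = 4.824
Henderson–Hasselbalch with mole ratio 0.124/0.517: pH = 4.824 + (-0.620)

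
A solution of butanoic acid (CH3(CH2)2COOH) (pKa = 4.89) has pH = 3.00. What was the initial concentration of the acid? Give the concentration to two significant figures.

[H+] = 10^(-3.00) = 1.00 × 10^-3 M = x
Ka = 10^(−4.89) = 1.29 × 10^-5
Ka = x²/(C₀ − x) ⇒ C₀ = x + x²/Ka
C₀ = 1.00 × 10^-3 + (1.00 × 10^-3)²/(1.29 × 10^-5) = 7.85 × 10^-2 M

C₀ = 7.9 × 10^-2 M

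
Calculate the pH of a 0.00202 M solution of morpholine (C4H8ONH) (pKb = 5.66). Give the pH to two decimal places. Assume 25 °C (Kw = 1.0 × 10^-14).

pH = 9.82

C4H8ONH + H2O ⇌ C4H8ONH2+ + OH-
Kb = 10^(−5.66) = 2.19 × 10^-6
From the ICE table, Kb = x²/(0.00202 − x) = 2.19 × 10^-6.
Since Kb ≪ C₀, x ≈ √(Kb·C₀) = 6.65 × 10^-5 M.
Check: 3.3% ionized — well under 5%, approximation valid.
pOH = −log(6.65 × 10^-5) = 4.18; pH = 14.00 − 4.18 = 9.82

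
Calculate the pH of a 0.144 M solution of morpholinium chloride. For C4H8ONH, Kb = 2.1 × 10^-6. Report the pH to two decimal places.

C4H8ONH2+ is the conjugate acid of the weak base C4H8ONH.
Ka = Kw/Kb = 1.0×10^-14 / 2.1 × 10^-6 = 4.76 × 10^-9
Ka = [H+]²/(0.144 − [H+]) = 4.76 × 10^-9
Neglecting [H+] in the denominator: [H+] = √(4.76 × 10^-9 × 0.144) = 2.62 × 10^-5 M
pH = −log[H+] = −log(2.62 × 10^-5) = 4.58

pH = 4.58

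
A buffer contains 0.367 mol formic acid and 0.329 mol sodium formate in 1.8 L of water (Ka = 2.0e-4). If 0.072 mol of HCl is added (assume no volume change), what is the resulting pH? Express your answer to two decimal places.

pH = 3.47

Added H+ converts HCOO- to HCOOH: HCOOH → 0.439 mol, HCOO- → 0.257 mol.
pKa = −log(2.0 × 10^-4) = 3.699
pH = pKa + log([A⁻]/[HA]) = 3.699 + log(0.257/0.439) = 3.699 -0.233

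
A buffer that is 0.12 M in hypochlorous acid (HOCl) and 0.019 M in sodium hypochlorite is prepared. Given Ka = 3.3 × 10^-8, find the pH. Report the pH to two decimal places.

pH = 6.68

pKa = −log(3.3 × 10^-8) = 7.481
Using pH = pKa + log([base]/[acid]) with [base]/[acid] = 0.019/0.12:
pH = 7.481 + (-0.800) = 6.68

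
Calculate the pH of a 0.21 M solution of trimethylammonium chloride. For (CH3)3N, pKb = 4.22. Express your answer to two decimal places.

pH = 5.23

(CH3)3NH+ is the conjugate acid of the weak base (CH3)3N.
Kb = 10^(−4.22) = 6.03 × 10^-5
Ka = Kw/Kb = 1.0×10^-14 / 6.03 × 10^-5 = 1.66 × 10^-10
Let x = [H+] at equilibrium. Ka = x²/(0.21 − x).
Since Ka ≪ C₀, x ≈ √(Ka·C₀) = 5.90 × 10^-6 M.
pH = −log(5.90 × 10^-6) = 5.23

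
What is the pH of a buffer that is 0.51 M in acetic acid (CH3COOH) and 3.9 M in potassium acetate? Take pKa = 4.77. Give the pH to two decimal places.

pH = 5.65

Henderson–Hasselbalch: pH = pKa + log([CH3COO-]/[CH3COOH]) = 4.77 + log(3.9/0.51)
pH = 4.77 + (+0.883) = 5.65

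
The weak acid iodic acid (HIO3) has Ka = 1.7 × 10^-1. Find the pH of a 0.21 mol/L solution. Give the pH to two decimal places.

HIO3 ⇌ IO3- + H+
From the ICE table, Ka = [H+]²/(0.21 − [H+]) = 1.7 × 10^-1.
[H+] is not negligible relative to C₀; solve [H+]² + 0.17·[H+] − 0.0357 = 0.
[H+] = [−0.17 + √(0.17² + 0.143)]/2 = 1.22 × 10^-1 M
pH = −log(1.22 × 10^-1) = 0.91

pH = 0.91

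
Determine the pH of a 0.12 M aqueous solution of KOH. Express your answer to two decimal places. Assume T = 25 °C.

KOH is a strong base; [OH-] = 0.12 M.
pOH = -log(0.12) = 0.92
pH = 14.00 - 0.92 = 13.08

pH = 13.08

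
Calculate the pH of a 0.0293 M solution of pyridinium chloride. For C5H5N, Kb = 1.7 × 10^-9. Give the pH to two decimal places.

pH = 3.38

C5H5NH+ is the conjugate acid of the weak base C5H5N.
Ka = Kw/Kb = 1.0×10^-14 / 1.7 × 10^-9 = 5.88 × 10^-6
From the ICE table, Ka = [H+]²/(0.0293 − [H+]) = 5.88 × 10^-6.
Neglecting [H+] in the denominator: [H+] = √(5.88 × 10^-6 × 0.0293) = 4.15 × 10^-4 M
([H+]/C₀ = 1.4% < 5%, so the approximation holds.)
pH = −log[H+] = −log(4.15 × 10^-4) = 3.38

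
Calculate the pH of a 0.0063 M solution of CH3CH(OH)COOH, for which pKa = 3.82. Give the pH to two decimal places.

pH = 3.04

CH3CH(OH)COOH ⇌ CH3CH(OH)COO- + H+
Ka = 10^(−3.82) = 1.51 × 10^-4
Ka = x²/(0.0063 − x) = 1.51 × 10^-4
The 5% rule fails; solving x² + Ka·x − Ka·C₀ = 0 exactly:
x = [−0.000151 + √(0.000151² + 3.81e-06)]/2 = 9.03 × 10^-4 M
pH = −log(9.03 × 10^-4) = 3.04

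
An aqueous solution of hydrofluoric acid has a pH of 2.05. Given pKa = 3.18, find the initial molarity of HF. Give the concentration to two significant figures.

[H+] = 10^(-2.05) = 8.91 × 10^-3 M = x
Ka = 10^(−3.18) = 6.61 × 10^-4
Ka = x²/(C₀ − x) ⇒ C₀ = x + x²/Ka
C₀ = 8.91 × 10^-3 + (8.91 × 10^-3)²/(6.61 × 10^-4) = 1.29 × 10^-1 M

C₀ = 1.3 × 10^-1 M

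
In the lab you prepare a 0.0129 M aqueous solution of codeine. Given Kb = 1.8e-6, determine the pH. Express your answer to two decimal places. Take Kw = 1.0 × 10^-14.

pH = 10.18

C18H21NO3 + H2O ⇌ C18H22NO3+ + OH-
Let x = [OH-] at equilibrium. Kb = x²/(0.0129 − x).
Neglecting x in the denominator: x = √(1.8 × 10^-6 × 0.0129) = 1.52 × 10^-4 M
pOH = −log(1.52 × 10^-4) = 3.82; pH = 14.00 − 3.82 = 10.18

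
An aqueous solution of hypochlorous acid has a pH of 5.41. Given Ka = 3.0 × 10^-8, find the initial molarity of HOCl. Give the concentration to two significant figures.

[H+] = 10^(-5.41) = 3.89 × 10^-6 M = x
Ka = x²/(C₀ − x) ⇒ C₀ = x + x²/Ka
C₀ = 3.89 × 10^-6 + (3.89 × 10^-6)²/(3.0 × 10^-8) = 5.08 × 10^-4 M

C₀ = 5.1 × 10^-4 M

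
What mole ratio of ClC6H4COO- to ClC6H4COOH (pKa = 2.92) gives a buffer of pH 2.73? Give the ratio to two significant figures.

ratio = 0.65

pH = pKa + log(r) ⇒ log(r) = 2.73 − 2.92 = -0.19
r = [ClC6H4COO-]/[ClC6H4COOH] = 10^(-0.19) = 0.646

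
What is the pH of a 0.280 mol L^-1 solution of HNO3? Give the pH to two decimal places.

pH = 0.55

HNO3 is a strong acid and dissociates completely, so [H+] = 0.280 M.
pH = -log(0.28) = 0.55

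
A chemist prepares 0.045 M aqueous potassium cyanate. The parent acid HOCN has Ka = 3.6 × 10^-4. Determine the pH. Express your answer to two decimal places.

OCN- is the conjugate base of the weak acid HOCN.
Kb = Kw/Ka = 1.0×10^-14 / 3.6 × 10^-4 = 2.78 × 10^-11
From the ICE table, Kb = [OH-]²/(0.045 − [OH-]) = 2.78 × 10^-11.
Neglecting [OH-] in the denominator: [OH-] = √(2.78 × 10^-11 × 0.045) = 1.12 × 10^-6 M
pOH = −log(1.12 × 10^-6) = 5.95; pH = 14.00 − 5.95 = 8.05

pH = 8.05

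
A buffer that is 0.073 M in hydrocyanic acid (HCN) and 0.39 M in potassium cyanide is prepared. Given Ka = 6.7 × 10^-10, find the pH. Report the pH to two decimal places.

pKa = −log(6.7 × 10^-10) = 9.174
Using pH = pKa + log([base]/[acid]) with [base]/[acid] = 0.39/0.073:
pH = 9.174 + (+0.728) = 9.90

pH = 9.90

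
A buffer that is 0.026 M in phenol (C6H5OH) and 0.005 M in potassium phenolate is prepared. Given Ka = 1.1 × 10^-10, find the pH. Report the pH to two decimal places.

pKa = −log(1.1 × 10^-10) = 9.959
Henderson–Hasselbalch: pH = pKa + log([C6H5O-]/[C6H5OH]) = 9.959 + log(0.005/0.026)
pH = 9.959 + (-0.716) = 9.24

pH = 9.24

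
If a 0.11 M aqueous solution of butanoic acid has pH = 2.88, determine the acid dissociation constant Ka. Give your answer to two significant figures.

[H+] = 10^(-2.88) = 1.32 × 10^-3 M
At equilibrium [HA] = 0.11 − 1.32 × 10^-3 = 1.09 × 10^-1 M
Ka = [H+][A-]/[HA] = (1.32 × 10^-3)² / 1.09 × 10^-1 = 1.6 × 10^-5

Ka = 1.6 × 10^-5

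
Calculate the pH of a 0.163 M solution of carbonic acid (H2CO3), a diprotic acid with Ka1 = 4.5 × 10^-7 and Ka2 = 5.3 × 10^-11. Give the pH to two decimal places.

Since Ka1 ≫ Ka2, the first ionization dominates [H+].
Ka1 = x²/(0.163 − x) = 4.5 × 10^-7
x ≈ √(4.5 × 10^-7 × 0.163) = 2.71 × 10^-4 M
pH = −log(2.71 × 10^-4) = 3.57

pH = 3.57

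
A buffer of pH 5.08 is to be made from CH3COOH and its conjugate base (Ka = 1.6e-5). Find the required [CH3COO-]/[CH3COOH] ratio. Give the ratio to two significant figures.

pKa = -log(1.6 × 10^-5) = 4.796
pH = pKa + log(r) ⇒ log(r) = 5.08 − 4.796 = +0.284
r = [CH3COO-]/[CH3COOH] = 10^(+0.284) = 1.92

ratio = 1.9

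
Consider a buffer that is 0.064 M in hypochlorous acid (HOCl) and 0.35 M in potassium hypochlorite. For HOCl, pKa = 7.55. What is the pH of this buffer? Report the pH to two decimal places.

pH = pKa + log([A⁻]/[HA]) = 7.55 + log(0.35/0.064)
pH = 7.55 + (+0.738) = 8.29

pH = 8.29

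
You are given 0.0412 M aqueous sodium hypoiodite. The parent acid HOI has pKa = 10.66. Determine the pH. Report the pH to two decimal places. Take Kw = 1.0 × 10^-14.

OI- is the conjugate base of the weak acid HOI.
Ka = 10^(−10.66) = 2.19 × 10^-11
Kb = Kw/Ka = 1.0×10^-14 / 2.19 × 10^-11 = 4.57 × 10^-4
From the ICE table, Kb = x²/(0.0412 − x) = 4.57 × 10^-4.
x is not negligible relative to C₀; solve x² + 0.000457·x − 1.88e-05 = 0.
x = (−Kb + √(Kb² + 4·Kb·C₀))/2 = 4.12 × 10^-3 M
pOH = −log(4.12 × 10^-3) = 2.39; pH = 14.00 − 2.39 = 11.61

pH = 11.61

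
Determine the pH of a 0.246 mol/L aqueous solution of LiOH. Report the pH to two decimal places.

pH = 13.39

LiOH is a strong base; [OH-] = 0.246 M.
pOH = -log(0.246) = 0.61
pH = 14.00 - 0.61 = 13.39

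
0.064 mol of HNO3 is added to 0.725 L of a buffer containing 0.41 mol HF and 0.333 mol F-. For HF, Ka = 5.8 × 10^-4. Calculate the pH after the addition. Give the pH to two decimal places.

After neutralization: n(HF) = 0.474 mol, n(F-) = 0.269 mol.
pKa = −log(5.8 × 10^-4) = 3.237
pH = pKa + log(n_F-/n_HF) = 3.237 + log(0.269/0.474) = 3.237 + (-0.246)

pH = 2.99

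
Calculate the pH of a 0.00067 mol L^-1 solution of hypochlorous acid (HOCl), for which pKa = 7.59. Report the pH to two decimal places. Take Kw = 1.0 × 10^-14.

pH = 5.38

HOCl ⇌ OCl- + H+
Ka = 10^(−7.59) = 2.57 × 10^-8
Ka = [H+]²/(0.00067 − [H+]) = 2.57 × 10^-8
Assume [H+] ≪ 0.00067: [H+] ≈ √(2.57 × 10^-8 × 0.00067) = 4.15 × 10^-6 M
pH = −log(4.15 × 10^-6) = 5.38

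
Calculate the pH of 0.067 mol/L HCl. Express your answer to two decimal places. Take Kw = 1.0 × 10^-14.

HCl is a strong acid and dissociates completely, so [H+] = 0.067 M.
pH = -log(0.067) = 1.17

pH = 1.17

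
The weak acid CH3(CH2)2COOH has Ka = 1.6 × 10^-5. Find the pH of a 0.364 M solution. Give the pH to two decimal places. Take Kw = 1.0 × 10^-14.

CH3(CH2)2COOH ⇌ CH3(CH2)2COO- + H+
Let x = [H+] at equilibrium. Ka = x²/(0.364 − x).
Assume x ≪ 0.364: x ≈ √(1.6 × 10^-5 × 0.364) = 2.41 × 10^-3 M
(x/C₀ = 0.66% < 5%, so the approximation holds.)
pH = −log(2.41 × 10^-3) = 2.62

pH = 2.62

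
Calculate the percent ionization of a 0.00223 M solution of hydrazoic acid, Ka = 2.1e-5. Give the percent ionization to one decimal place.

9.2%

HN3 ⇌ N3- + H+; let x = [H+] at equilibrium.
Solve x² + 2.1e-05x − 4.68e-08 = 0 → x = 2.06 × 10^-4 M
% ionization = x/C₀ × 100% = 2.06 × 10^-4/0.00223 × 100% = 9.2%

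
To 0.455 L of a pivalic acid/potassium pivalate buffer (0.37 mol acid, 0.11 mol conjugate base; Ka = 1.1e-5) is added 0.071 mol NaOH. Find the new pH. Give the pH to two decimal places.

pH = 4.74

OH- converts (CH3)3CCOOH to (CH3)3CCOO-: (CH3)3CCOOH → 0.299 mol, (CH3)3CCOO- → 0.181 mol.
pKa = −log(1.1 × 10^-5) = 4.959
Henderson–Hasselbalch with mole ratio 0.181/0.299: pH = 4.959 + (-0.218)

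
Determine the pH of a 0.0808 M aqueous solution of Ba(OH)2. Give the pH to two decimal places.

pH = 13.21

Ba(OH)2 is a strong base (each formula unit releases 2 OH-); [OH-] = 0.162 M.
pOH = -log(0.162) = 0.79
pH = 14.00 - 0.79 = 13.21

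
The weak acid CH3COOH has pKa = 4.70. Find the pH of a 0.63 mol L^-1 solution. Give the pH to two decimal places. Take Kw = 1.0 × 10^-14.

CH3COOH ⇌ CH3COO- + H+
Ka = 10^(−4.70) = 2.00 × 10^-5
Ka = x²/(0.63 − x) = 2.00 × 10^-5
Since Ka ≪ C₀, x ≈ √(Ka·C₀) = 3.55 × 10^-3 M.
Check: 0.56% ionized — well under 5%, approximation valid.
pH = −log(3.55 × 10^-3) = 2.45

pH = 2.45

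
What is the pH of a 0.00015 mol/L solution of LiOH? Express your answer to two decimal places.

LiOH is a strong base; [OH-] = 0.00015 M.
pOH = -log(0.00015) = 3.82
pH = 14.00 - 3.82 = 10.18

pH = 10.18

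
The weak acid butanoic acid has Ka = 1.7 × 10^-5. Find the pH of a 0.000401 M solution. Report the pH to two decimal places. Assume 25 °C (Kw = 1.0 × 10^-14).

pH = 4.13

CH3(CH2)2COOH ⇌ CH3(CH2)2COO- + H+
Ka = [H+]²/(0.000401 − [H+]) = 1.7 × 10^-5
The 5% rule fails; solving [H+]² + Ka·[H+] − Ka·C₀ = 0 exactly:
[H+] = (−Ka + √(Ka² + 4·Ka·C₀))/2 = 7.45 × 10^-5 M
pH = −log[H+] = −log(7.45 × 10^-5) = 4.13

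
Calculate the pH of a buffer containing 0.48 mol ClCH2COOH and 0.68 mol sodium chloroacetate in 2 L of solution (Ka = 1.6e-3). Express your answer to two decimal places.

pKa = −log(1.6 × 10^-3) = 2.796
pH = pKa + log([A⁻]/[HA]) = 2.796 + log(0.68/0.48)
pH = 2.796 + (+0.151) = 2.95

pH = 2.95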